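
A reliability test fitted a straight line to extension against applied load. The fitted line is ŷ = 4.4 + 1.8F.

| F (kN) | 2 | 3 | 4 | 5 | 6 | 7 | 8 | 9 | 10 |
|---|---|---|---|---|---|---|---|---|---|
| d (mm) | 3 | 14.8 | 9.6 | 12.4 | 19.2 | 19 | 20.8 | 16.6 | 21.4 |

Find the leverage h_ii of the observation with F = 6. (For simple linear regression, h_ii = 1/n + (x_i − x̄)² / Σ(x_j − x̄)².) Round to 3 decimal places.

h = 0.111

F̄ = (2 + 3 + 4 + 5 + 6 + 7 + 8 + 9 + 10)/9 = 6
Σ(F − F̄)² = 16 + 9 + 4 + 1 + 0 + 1 + 4 + 9 + 16 = 60
h = 1/9 + (0)²/60 = 0.111111 + 0 = 0.111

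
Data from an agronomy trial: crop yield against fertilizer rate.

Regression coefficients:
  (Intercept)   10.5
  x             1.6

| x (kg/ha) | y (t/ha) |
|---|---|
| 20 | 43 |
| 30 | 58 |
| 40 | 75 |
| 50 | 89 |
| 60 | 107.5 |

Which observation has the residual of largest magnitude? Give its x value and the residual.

x = 50, r = -1.5

x=20: ŷ = 10.5 + 1.6·20 = 42.5; r = 43 − 42.5 = 0.5
x=30: ŷ = 10.5 + 1.6·30 = 58.5; r = 58 − 58.5 = -0.5
x=40: ŷ = 10.5 + 1.6·40 = 74.5; r = 75 − 74.5 = 0.5
x=50: ŷ = 10.5 + 1.6·50 = 90.5; r = 89 − 90.5 = -1.5
x=60: ŷ = 10.5 + 1.6·60 = 106.5; r = 107.5 − 106.5 = 1
Largest |r| is 1.5 at x = 50, residual -1.5.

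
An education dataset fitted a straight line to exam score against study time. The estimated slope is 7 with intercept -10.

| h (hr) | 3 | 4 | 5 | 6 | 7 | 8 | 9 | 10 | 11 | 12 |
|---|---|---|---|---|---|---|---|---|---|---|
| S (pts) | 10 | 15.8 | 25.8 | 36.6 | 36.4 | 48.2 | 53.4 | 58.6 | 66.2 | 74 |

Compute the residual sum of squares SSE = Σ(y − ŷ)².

h=3: ŷ = -10 + 7·3 = 11; r = 10 − 11 = -1
h=4: ŷ = -10 + 7·4 = 18; r = 15.8 − 18 = -2.2
h=5: ŷ = -10 + 7·5 = 25; r = 25.8 − 25 = 0.8
h=6: ŷ = -10 + 7·6 = 32; r = 36.6 − 32 = 4.6
h=7: ŷ = -10 + 7·7 = 39; r = 36.4 − 39 = -2.6
h=8: ŷ = -10 + 7·8 = 46; r = 48.2 − 46 = 2.2
h=9: ŷ = -10 + 7·9 = 53; r = 53.4 − 53 = 0.4
h=10: ŷ = -10 + 7·10 = 60; r = 58.6 − 60 = -1.4
h=11: ŷ = -10 + 7·11 = 67; r = 66.2 − 67 = -0.8
h=12: ŷ = -10 + 7·12 = 74; r = 74 − 74 = 0
SSE = 1 + 4.84 + 0.64 + 21.16 + 6.76 + 4.84 + 0.16 + 1.96 + 0.64 + 0 = 42

SSE = 42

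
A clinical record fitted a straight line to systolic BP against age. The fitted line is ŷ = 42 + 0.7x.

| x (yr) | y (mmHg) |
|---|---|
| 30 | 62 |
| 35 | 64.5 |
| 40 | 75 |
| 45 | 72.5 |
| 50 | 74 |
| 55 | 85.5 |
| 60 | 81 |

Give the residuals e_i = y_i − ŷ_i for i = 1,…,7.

x=30: ŷ = 42 + 0.7·30 = 63; e = 62 − 63 = -1
x=35: ŷ = 42 + 0.7·35 = 66.5; e = 64.5 − 66.5 = -2
x=40: ŷ = 42 + 0.7·40 = 70; e = 75 − 70 = 5
x=45: ŷ = 42 + 0.7·45 = 73.5; e = 72.5 − 73.5 = -1
x=50: ŷ = 42 + 0.7·50 = 77; e = 74 − 77 = -3
x=55: ŷ = 42 + 0.7·55 = 80.5; e = 85.5 − 80.5 = 5
x=60: ŷ = 42 + 0.7·60 = 84; e = 81 − 84 = -3

-1, -2, 5, -1, -3, 5, -3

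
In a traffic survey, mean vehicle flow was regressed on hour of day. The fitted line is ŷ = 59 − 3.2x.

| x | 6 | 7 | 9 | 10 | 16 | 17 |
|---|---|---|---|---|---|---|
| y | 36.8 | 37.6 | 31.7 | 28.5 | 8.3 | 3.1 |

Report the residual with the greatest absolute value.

x=6: ŷ = 59 − 3.2·6 = 39.8; e = 36.8 − 39.8 = -3
x=7: ŷ = 59 − 3.2·7 = 36.6; e = 37.6 − 36.6 = 1
x=9: ŷ = 59 − 3.2·9 = 30.2; e = 31.7 − 30.2 = 1.5
x=10: ŷ = 59 − 3.2·10 = 27; e = 28.5 − 27 = 1.5
x=16: ŷ = 59 − 3.2·16 = 7.8; e = 8.3 − 7.8 = 0.5
x=17: ŷ = 59 − 3.2·17 = 4.6; e = 3.1 − 4.6 = -1.5
Largest |e| is 3 at x = 6, residual -3.

e = -3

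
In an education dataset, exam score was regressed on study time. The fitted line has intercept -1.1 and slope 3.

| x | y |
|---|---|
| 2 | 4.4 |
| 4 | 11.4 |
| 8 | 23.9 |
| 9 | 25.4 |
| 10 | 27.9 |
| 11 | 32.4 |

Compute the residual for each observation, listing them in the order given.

x=2: ŷ = -1.1 + 3·2 = 4.9; e = 4.4 − 4.9 = -0.5
x=4: ŷ = -1.1 + 3·4 = 10.9; e = 11.4 − 10.9 = 0.5
x=8: ŷ = -1.1 + 3·8 = 22.9; e = 23.9 − 22.9 = 1
x=9: ŷ = -1.1 + 3·9 = 25.9; e = 25.4 − 25.9 = -0.5
x=10: ŷ = -1.1 + 3·10 = 28.9; e = 27.9 − 28.9 = -1
x=11: ŷ = -1.1 + 3·11 = 31.9; e = 32.4 − 31.9 = 0.5

-0.5, 0.5, 1, -0.5, -1, 0.5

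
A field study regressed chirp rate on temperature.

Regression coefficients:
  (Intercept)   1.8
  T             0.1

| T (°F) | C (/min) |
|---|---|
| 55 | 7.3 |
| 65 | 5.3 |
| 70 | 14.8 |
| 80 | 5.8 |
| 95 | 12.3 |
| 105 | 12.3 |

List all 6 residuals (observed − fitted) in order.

T=55: Ĉ = 1.8 + 0.1·55 = 7.3; r = 7.3 − 7.3 = 0
T=65: Ĉ = 1.8 + 0.1·65 = 8.3; r = 5.3 − 8.3 = -3
T=70: Ĉ = 1.8 + 0.1·70 = 8.8; r = 14.8 − 8.8 = 6
T=80: Ĉ = 1.8 + 0.1·80 = 9.8; r = 5.8 − 9.8 = -4
T=95: Ĉ = 1.8 + 0.1·95 = 11.3; r = 12.3 − 11.3 = 1
T=105: Ĉ = 1.8 + 0.1·105 = 12.3; r = 12.3 − 12.3 = 0

0, -3, 6, -4, 1, 0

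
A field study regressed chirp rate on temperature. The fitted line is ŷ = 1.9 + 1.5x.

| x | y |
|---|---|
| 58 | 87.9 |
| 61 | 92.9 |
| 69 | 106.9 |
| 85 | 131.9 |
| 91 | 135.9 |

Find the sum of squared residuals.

x=58: ŷ = 1.9 + 1.5·58 = 88.9; e = 87.9 − 88.9 = -1
x=61: ŷ = 1.9 + 1.5·61 = 93.4; e = 92.9 − 93.4 = -0.5
x=69: ŷ = 1.9 + 1.5·69 = 105.4; e = 106.9 − 105.4 = 1.5
x=85: ŷ = 1.9 + 1.5·85 = 129.4; e = 131.9 − 129.4 = 2.5
x=91: ŷ = 1.9 + 1.5·91 = 138.4; e = 135.9 − 138.4 = -2.5
SSE = 1 + 0.25 + 2.25 + 6.25 + 6.25 = 16

SSE = 16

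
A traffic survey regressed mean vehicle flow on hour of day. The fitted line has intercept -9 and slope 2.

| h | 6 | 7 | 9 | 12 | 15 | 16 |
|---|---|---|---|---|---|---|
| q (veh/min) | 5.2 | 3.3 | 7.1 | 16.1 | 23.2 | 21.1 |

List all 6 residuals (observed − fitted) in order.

2.2, -1.7, -1.9, 1.1, 2.2, -1.9

h=6: ŷ = -9 + 2·6 = 3; r = 5.2 − 3 = 2.2
h=7: ŷ = -9 + 2·7 = 5; r = 3.3 − 5 = -1.7
h=9: ŷ = -9 + 2·9 = 9; r = 7.1 − 9 = -1.9
h=12: ŷ = -9 + 2·12 = 15; r = 16.1 − 15 = 1.1
h=15: ŷ = -9 + 2·15 = 21; r = 23.2 − 21 = 2.2
h=16: ŷ = -9 + 2·16 = 23; r = 21.1 − 23 = -1.9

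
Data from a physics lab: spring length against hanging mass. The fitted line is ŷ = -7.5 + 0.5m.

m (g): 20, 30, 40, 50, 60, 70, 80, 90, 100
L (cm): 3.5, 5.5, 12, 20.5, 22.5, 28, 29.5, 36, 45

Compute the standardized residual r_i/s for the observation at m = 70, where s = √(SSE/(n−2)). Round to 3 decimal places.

0.234

m=20: ŷ = -7.5 + 0.5·20 = 2.5; r = 3.5 − 2.5 = 1
m=30: ŷ = -7.5 + 0.5·30 = 7.5; r = 5.5 − 7.5 = -2
m=40: ŷ = -7.5 + 0.5·40 = 12.5; r = 12 − 12.5 = -0.5
m=50: ŷ = -7.5 + 0.5·50 = 17.5; r = 20.5 − 17.5 = 3
m=60: ŷ = -7.5 + 0.5·60 = 22.5; r = 22.5 − 22.5 = 0
m=70: ŷ = -7.5 + 0.5·70 = 27.5; r = 28 − 27.5 = 0.5
m=80: ŷ = -7.5 + 0.5·80 = 32.5; r = 29.5 − 32.5 = -3
m=90: ŷ = -7.5 + 0.5·90 = 37.5; r = 36 − 37.5 = -1.5
m=100: ŷ = -7.5 + 0.5·100 = 42.5; r = 45 − 42.5 = 2.5
SSE = 1 + 4 + 0.25 + 9 + 0 + 0.25 + 9 + 2.25 + 6.25 = 32
s = √(32/7) = 2.13809
r/s = 0.5 / 2.13809 = 0.234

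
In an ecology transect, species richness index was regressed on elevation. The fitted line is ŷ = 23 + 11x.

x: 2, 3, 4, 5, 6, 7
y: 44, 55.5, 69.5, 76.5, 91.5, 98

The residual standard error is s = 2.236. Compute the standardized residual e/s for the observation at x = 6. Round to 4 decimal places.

1.1181

ŷ = 23 + 11·6 = 89
e = 91.5 − 89 = 2.5
e/s = 2.5 / 2.236 = 1.1181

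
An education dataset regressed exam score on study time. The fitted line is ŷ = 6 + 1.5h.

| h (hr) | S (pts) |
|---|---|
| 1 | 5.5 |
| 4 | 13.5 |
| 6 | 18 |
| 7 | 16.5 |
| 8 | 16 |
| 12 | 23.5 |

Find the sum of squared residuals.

SSE = 19.5

h=1: ŷ = 6 + 1.5·1 = 7.5; r = 5.5 − 7.5 = -2
h=4: ŷ = 6 + 1.5·4 = 12; r = 13.5 − 12 = 1.5
h=6: ŷ = 6 + 1.5·6 = 15; r = 18 − 15 = 3
h=7: ŷ = 6 + 1.5·7 = 16.5; r = 16.5 − 16.5 = 0
h=8: ŷ = 6 + 1.5·8 = 18; r = 16 − 18 = -2
h=12: ŷ = 6 + 1.5·12 = 24; r = 23.5 − 24 = -0.5
SSE = 4 + 2.25 + 9 + 0 + 4 + 0.25 = 19.5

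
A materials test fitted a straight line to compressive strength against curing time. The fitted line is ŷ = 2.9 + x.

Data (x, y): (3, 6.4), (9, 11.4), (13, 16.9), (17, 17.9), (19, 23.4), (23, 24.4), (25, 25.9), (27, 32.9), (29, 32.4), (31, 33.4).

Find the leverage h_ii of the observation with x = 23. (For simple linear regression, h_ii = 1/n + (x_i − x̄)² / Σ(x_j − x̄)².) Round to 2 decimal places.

h = 0.12

x̄ = (3 + 9 + 13 + 17 + 19 + 23 + 25 + 27 + 29 + 31)/10 = 19.6
Σ(x − x̄)² = 275.56 + 112.36 + 43.56 + 6.76 + 0.36 + 11.56 + 29.16 + 54.76 + 88.36 + 129.96 = 752.4
h = 1/10 + (3.4)²/752.4 = 0.1 + 0.0153642 = 0.12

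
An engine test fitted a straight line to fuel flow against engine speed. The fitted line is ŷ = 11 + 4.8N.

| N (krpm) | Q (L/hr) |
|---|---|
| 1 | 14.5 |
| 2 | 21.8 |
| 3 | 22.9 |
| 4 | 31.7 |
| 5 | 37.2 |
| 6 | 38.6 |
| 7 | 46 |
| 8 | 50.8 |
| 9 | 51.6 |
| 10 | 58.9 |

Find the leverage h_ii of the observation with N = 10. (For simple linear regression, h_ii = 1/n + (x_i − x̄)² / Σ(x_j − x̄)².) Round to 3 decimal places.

N̄ = (1 + 2 + 3 + 4 + 5 + 6 + 7 + 8 + 9 + 10)/10 = 5.5
Σ(N − N̄)² = 20.25 + 12.25 + 6.25 + 2.25 + 0.25 + 0.25 + 2.25 + 6.25 + 12.25 + 20.25 = 82.5
h = 1/10 + (4.5)²/82.5 = 0.1 + 0.245455 = 0.345

h = 0.345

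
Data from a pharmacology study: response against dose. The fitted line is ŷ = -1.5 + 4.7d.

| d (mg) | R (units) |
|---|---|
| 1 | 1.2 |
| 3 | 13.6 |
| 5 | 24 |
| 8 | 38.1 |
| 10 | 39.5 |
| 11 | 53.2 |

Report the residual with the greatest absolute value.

e = -6

d=1: ŷ = -1.5 + 4.7·1 = 3.2; e = 1.2 − 3.2 = -2
d=3: ŷ = -1.5 + 4.7·3 = 12.6; e = 13.6 − 12.6 = 1
d=5: ŷ = -1.5 + 4.7·5 = 22; e = 24 − 22 = 2
d=8: ŷ = -1.5 + 4.7·8 = 36.1; e = 38.1 − 36.1 = 2
d=10: ŷ = -1.5 + 4.7·10 = 45.5; e = 39.5 − 45.5 = -6
d=11: ŷ = -1.5 + 4.7·11 = 50.2; e = 53.2 − 50.2 = 3
Largest |e| is 6 at d = 10, residual -6.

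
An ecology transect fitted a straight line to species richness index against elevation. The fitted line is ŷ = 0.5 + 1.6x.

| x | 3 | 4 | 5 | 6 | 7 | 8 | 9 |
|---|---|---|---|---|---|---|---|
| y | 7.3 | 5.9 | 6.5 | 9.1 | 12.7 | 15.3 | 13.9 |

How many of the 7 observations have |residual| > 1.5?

x=3: ŷ = 0.5 + 1.6·3 = 5.3; e = 7.3 − 5.3 = 2
x=4: ŷ = 0.5 + 1.6·4 = 6.9; e = 5.9 − 6.9 = -1
x=5: ŷ = 0.5 + 1.6·5 = 8.5; e = 6.5 − 8.5 = -2
x=6: ŷ = 0.5 + 1.6·6 = 10.1; e = 9.1 − 10.1 = -1
x=7: ŷ = 0.5 + 1.6·7 = 11.7; e = 12.7 − 11.7 = 1
x=8: ŷ = 0.5 + 1.6·8 = 13.3; e = 15.3 − 13.3 = 2
x=9: ŷ = 0.5 + 1.6·9 = 14.9; e = 13.9 − 14.9 = -1
|e| > 1.5: x=3 (|e|=2), x=5 (|e|=2), x=8 (|e|=2) → 3

3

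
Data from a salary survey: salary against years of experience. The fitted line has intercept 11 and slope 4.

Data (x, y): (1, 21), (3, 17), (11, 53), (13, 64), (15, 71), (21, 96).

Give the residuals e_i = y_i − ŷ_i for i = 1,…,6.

6, -6, -2, 1, 0, 1

x=1: ŷ = 11 + 4·1 = 15; e = 21 − 15 = 6
x=3: ŷ = 11 + 4·3 = 23; e = 17 − 23 = -6
x=11: ŷ = 11 + 4·11 = 55; e = 53 − 55 = -2
x=13: ŷ = 11 + 4·13 = 63; e = 64 − 63 = 1
x=15: ŷ = 11 + 4·15 = 71; e = 71 − 71 = 0
x=21: ŷ = 11 + 4·21 = 95; e = 96 − 95 = 1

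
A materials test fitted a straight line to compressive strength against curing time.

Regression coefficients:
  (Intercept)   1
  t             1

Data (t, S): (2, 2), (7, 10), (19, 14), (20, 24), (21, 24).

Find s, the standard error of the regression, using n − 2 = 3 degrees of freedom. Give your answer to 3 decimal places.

s = 4.243

t=2: Ŝ = 1 + 2 = 3; e = 2 − 3 = -1
t=7: Ŝ = 1 + 7 = 8; e = 10 − 8 = 2
t=19: Ŝ = 1 + 19 = 20; e = 14 − 20 = -6
t=20: Ŝ = 1 + 20 = 21; e = 24 − 21 = 3
t=21: Ŝ = 1 + 21 = 22; e = 24 − 22 = 2
SSE = 1 + 4 + 36 + 9 + 4 = 54
s = √(54/3) = √18 ≈ 4.243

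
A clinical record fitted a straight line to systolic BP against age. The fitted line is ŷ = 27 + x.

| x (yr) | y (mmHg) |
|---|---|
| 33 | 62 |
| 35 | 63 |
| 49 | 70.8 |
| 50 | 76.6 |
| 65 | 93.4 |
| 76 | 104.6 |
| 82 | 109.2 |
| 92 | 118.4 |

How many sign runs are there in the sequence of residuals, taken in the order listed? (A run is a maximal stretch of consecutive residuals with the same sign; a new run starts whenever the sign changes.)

x=33: ŷ = 27 + 33 = 60; r = 62 − 60 = 2
x=35: ŷ = 27 + 35 = 62; r = 63 − 62 = 1
x=49: ŷ = 27 + 49 = 76; r = 70.8 − 76 = -5.2
x=50: ŷ = 27 + 50 = 77; r = 76.6 − 77 = -0.4
x=65: ŷ = 27 + 65 = 92; r = 93.4 − 92 = 1.4
x=76: ŷ = 27 + 76 = 103; r = 104.6 − 103 = 1.6
x=82: ŷ = 27 + 82 = 109; r = 109.2 − 109 = 0.2
x=92: ŷ = 27 + 92 = 119; r = 118.4 − 119 = -0.6
Signs: + + − − + + + −
Runs: +×2, −×2, +×3, −×1 → 4

4 runs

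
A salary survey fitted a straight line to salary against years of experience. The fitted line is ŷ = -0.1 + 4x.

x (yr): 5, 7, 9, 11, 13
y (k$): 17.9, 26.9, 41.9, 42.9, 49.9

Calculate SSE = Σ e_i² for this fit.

x=5: ŷ = -0.1 + 4·5 = 19.9; e = 17.9 − 19.9 = -2
x=7: ŷ = -0.1 + 4·7 = 27.9; e = 26.9 − 27.9 = -1
x=9: ŷ = -0.1 + 4·9 = 35.9; e = 41.9 − 35.9 = 6
x=11: ŷ = -0.1 + 4·11 = 43.9; e = 42.9 − 43.9 = -1
x=13: ŷ = -0.1 + 4·13 = 51.9; e = 49.9 − 51.9 = -2
SSE = 4 + 1 + 36 + 1 + 4 = 46

SSE = 46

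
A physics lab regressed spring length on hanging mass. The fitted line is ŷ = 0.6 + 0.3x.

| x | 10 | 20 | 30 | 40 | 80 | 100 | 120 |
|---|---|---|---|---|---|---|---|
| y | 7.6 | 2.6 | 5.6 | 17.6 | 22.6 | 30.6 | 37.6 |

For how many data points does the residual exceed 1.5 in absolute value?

x=10: ŷ = 0.6 + 0.3·10 = 3.6; r = 7.6 − 3.6 = 4
x=20: ŷ = 0.6 + 0.3·20 = 6.6; r = 2.6 − 6.6 = -4
x=30: ŷ = 0.6 + 0.3·30 = 9.6; r = 5.6 − 9.6 = -4
x=40: ŷ = 0.6 + 0.3·40 = 12.6; r = 17.6 − 12.6 = 5
x=80: ŷ = 0.6 + 0.3·80 = 24.6; r = 22.6 − 24.6 = -2
x=100: ŷ = 0.6 + 0.3·100 = 30.6; r = 30.6 − 30.6 = 0
x=120: ŷ = 0.6 + 0.3·120 = 36.6; r = 37.6 − 36.6 = 1
|r| > 1.5: x=10 (|r|=4), x=20 (|r|=4), x=30 (|r|=4), x=40 (|r|=5), x=80 (|r|=2) → 5

5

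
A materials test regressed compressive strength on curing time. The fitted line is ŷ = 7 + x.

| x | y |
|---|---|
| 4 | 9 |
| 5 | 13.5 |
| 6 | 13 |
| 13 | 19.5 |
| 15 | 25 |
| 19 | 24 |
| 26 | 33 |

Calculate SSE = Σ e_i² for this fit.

SSE = 19.5

x=4: ŷ = 7 + 4 = 11; e = 9 − 11 = -2
x=5: ŷ = 7 + 5 = 12; e = 13.5 − 12 = 1.5
x=6: ŷ = 7 + 6 = 13; e = 13 − 13 = 0
x=13: ŷ = 7 + 13 = 20; e = 19.5 − 20 = -0.5
x=15: ŷ = 7 + 15 = 22; e = 25 − 22 = 3
x=19: ŷ = 7 + 19 = 26; e = 24 − 26 = -2
x=26: ŷ = 7 + 26 = 33; e = 33 − 33 = 0
SSE = 4 + 2.25 + 0 + 0.25 + 9 + 4 + 0 = 19.5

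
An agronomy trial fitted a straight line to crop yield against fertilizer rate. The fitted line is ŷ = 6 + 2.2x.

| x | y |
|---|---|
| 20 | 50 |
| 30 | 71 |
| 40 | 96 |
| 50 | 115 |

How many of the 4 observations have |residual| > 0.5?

x=20: ŷ = 6 + 2.2·20 = 50; r = 50 − 50 = 0
x=30: ŷ = 6 + 2.2·30 = 72; r = 71 − 72 = -1
x=40: ŷ = 6 + 2.2·40 = 94; r = 96 − 94 = 2
x=50: ŷ = 6 + 2.2·50 = 116; r = 115 − 116 = -1
|r| > 0.5: x=30 (|r|=1), x=40 (|r|=2), x=50 (|r|=1) → 3

3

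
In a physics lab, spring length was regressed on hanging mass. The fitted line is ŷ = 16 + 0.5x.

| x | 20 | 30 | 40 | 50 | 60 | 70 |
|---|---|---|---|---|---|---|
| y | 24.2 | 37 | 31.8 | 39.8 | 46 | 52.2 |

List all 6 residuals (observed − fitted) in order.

-1.8, 6, -4.2, -1.2, 0, 1.2

x=20: ŷ = 16 + 0.5·20 = 26; r = 24.2 − 26 = -1.8
x=30: ŷ = 16 + 0.5·30 = 31; r = 37 − 31 = 6
x=40: ŷ = 16 + 0.5·40 = 36; r = 31.8 − 36 = -4.2
x=50: ŷ = 16 + 0.5·50 = 41; r = 39.8 − 41 = -1.2
x=60: ŷ = 16 + 0.5·60 = 46; r = 46 − 46 = 0
x=70: ŷ = 16 + 0.5·70 = 51; r = 52.2 − 51 = 1.2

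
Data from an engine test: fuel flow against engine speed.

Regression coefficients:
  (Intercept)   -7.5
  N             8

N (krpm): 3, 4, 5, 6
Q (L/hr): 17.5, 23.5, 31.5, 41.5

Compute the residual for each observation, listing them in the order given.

N=3: ŷ = -7.5 + 8·3 = 16.5; e = 17.5 − 16.5 = 1
N=4: ŷ = -7.5 + 8·4 = 24.5; e = 23.5 − 24.5 = -1
N=5: ŷ = -7.5 + 8·5 = 32.5; e = 31.5 − 32.5 = -1
N=6: ŷ = -7.5 + 8·6 = 40.5; e = 41.5 − 40.5 = 1

1, -1, -1, 1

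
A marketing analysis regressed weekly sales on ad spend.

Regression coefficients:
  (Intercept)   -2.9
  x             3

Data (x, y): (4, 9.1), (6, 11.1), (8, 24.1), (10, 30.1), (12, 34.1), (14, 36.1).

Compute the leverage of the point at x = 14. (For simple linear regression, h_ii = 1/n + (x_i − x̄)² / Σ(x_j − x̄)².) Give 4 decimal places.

x̄ = (4 + 6 + 8 + 10 + 12 + 14)/6 = 9
Σ(x − x̄)² = 25 + 9 + 1 + 1 + 9 + 25 = 70
h = 1/6 + (5)²/70 = 0.166667 + 0.357143 = 0.5238

h = 0.5238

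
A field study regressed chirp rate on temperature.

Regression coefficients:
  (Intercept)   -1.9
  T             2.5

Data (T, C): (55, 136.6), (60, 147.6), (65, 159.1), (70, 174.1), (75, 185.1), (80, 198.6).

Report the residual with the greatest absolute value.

r = -1.5

T=55: Ĉ = -1.9 + 2.5·55 = 135.6; r = 136.6 − 135.6 = 1
T=60: Ĉ = -1.9 + 2.5·60 = 148.1; r = 147.6 − 148.1 = -0.5
T=65: Ĉ = -1.9 + 2.5·65 = 160.6; r = 159.1 − 160.6 = -1.5
T=70: Ĉ = -1.9 + 2.5·70 = 173.1; r = 174.1 − 173.1 = 1
T=75: Ĉ = -1.9 + 2.5·75 = 185.6; r = 185.1 − 185.6 = -0.5
T=80: Ĉ = -1.9 + 2.5·80 = 198.1; r = 198.6 − 198.1 = 0.5
Largest |r| is 1.5 at T = 65, residual -1.5.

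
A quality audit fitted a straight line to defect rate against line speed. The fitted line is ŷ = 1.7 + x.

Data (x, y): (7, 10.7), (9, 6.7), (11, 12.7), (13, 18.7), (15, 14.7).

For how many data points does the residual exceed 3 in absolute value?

2

x=7: ŷ = 1.7 + 7 = 8.7; r = 10.7 − 8.7 = 2
x=9: ŷ = 1.7 + 9 = 10.7; r = 6.7 − 10.7 = -4
x=11: ŷ = 1.7 + 11 = 12.7; r = 12.7 − 12.7 = 0
x=13: ŷ = 1.7 + 13 = 14.7; r = 18.7 − 14.7 = 4
x=15: ŷ = 1.7 + 15 = 16.7; r = 14.7 − 16.7 = -2
|r| > 3: x=9 (|r|=4), x=13 (|r|=4) → 2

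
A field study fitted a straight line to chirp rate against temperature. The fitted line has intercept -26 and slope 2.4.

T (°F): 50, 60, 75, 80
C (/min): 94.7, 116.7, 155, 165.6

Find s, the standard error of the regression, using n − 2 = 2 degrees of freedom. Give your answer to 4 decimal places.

T=50: Ĉ = -26 + 2.4·50 = 94; e = 94.7 − 94 = 0.7
T=60: Ĉ = -26 + 2.4·60 = 118; e = 116.7 − 118 = -1.3
T=75: Ĉ = -26 + 2.4·75 = 154; e = 155 − 154 = 1
T=80: Ĉ = -26 + 2.4·80 = 166; e = 165.6 − 166 = -0.4
SSE = 0.49 + 1.69 + 1 + 0.16 = 3.34
s = √(3.34/2) = √1.67 ≈ 1.2923

s = 1.2923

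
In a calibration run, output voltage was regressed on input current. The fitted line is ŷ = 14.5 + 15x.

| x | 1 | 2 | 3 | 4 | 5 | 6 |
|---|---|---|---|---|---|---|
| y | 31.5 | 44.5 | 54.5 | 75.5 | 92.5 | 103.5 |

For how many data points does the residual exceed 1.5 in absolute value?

x=1: ŷ = 14.5 + 15·1 = 29.5; r = 31.5 − 29.5 = 2
x=2: ŷ = 14.5 + 15·2 = 44.5; r = 44.5 − 44.5 = 0
x=3: ŷ = 14.5 + 15·3 = 59.5; r = 54.5 − 59.5 = -5
x=4: ŷ = 14.5 + 15·4 = 74.5; r = 75.5 − 74.5 = 1
x=5: ŷ = 14.5 + 15·5 = 89.5; r = 92.5 − 89.5 = 3
x=6: ŷ = 14.5 + 15·6 = 104.5; r = 103.5 − 104.5 = -1
|r| > 1.5: x=1 (|r|=2), x=3 (|r|=5), x=5 (|r|=3) → 3

3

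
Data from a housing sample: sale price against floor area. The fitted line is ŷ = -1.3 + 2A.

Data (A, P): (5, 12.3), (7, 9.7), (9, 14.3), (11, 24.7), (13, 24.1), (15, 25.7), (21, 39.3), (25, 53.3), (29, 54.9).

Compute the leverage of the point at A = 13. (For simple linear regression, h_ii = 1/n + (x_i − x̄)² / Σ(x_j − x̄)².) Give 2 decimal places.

h = 0.12

Ā = (5 + 7 + 9 + 11 + 13 + 15 + 21 + 25 + 29)/9 = 15
Σ(A − Ā)² = 100 + 64 + 36 + 16 + 4 + 0 + 36 + 100 + 196 = 552
h = 1/9 + (-2)²/552 = 0.111111 + 0.00724638 = 0.12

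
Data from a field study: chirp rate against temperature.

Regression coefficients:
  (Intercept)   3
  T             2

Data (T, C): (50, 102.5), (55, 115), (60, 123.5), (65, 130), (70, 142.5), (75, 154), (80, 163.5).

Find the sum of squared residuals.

SSE = 15

T=50: ŷ = 3 + 2·50 = 103; e = 102.5 − 103 = -0.5
T=55: ŷ = 3 + 2·55 = 113; e = 115 − 113 = 2
T=60: ŷ = 3 + 2·60 = 123; e = 123.5 − 123 = 0.5
T=65: ŷ = 3 + 2·65 = 133; e = 130 − 133 = -3
T=70: ŷ = 3 + 2·70 = 143; e = 142.5 − 143 = -0.5
T=75: ŷ = 3 + 2·75 = 153; e = 154 − 153 = 1
T=80: ŷ = 3 + 2·80 = 163; e = 163.5 − 163 = 0.5
SSE = 0.25 + 4 + 0.25 + 9 + 0.25 + 1 + 0.25 = 15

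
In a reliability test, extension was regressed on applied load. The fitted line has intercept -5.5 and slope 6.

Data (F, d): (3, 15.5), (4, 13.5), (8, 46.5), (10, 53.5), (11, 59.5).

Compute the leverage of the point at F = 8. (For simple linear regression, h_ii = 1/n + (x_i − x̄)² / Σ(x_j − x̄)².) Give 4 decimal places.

F̄ = (3 + 4 + 8 + 10 + 11)/5 = 7.2
Σ(F − F̄)² = 17.64 + 10.24 + 0.64 + 7.84 + 14.44 = 50.8
h = 1/5 + (0.8)²/50.8 = 0.2 + 0.0125984 = 0.2126

h = 0.2126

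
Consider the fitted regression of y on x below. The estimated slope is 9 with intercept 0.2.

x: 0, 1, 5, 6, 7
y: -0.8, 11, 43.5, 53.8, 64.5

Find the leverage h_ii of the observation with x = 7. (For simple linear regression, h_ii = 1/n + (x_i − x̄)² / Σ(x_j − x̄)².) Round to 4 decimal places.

h = 0.4639

x̄ = (0 + 1 + 5 + 6 + 7)/5 = 3.8
Σ(x − x̄)² = 14.44 + 7.84 + 1.44 + 4.84 + 10.24 = 38.8
h = 1/5 + (3.2)²/38.8 = 0.2 + 0.263918 = 0.4639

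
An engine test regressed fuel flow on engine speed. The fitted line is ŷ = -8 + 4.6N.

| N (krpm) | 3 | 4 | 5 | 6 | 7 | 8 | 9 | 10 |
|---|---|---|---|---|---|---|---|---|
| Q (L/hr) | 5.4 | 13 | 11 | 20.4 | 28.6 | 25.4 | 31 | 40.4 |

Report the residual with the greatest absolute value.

N=3: ŷ = -8 + 4.6·3 = 5.8; r = 5.4 − 5.8 = -0.4
N=4: ŷ = -8 + 4.6·4 = 10.4; r = 13 − 10.4 = 2.6
N=5: ŷ = -8 + 4.6·5 = 15; r = 11 − 15 = -4
N=6: ŷ = -8 + 4.6·6 = 19.6; r = 20.4 − 19.6 = 0.8
N=7: ŷ = -8 + 4.6·7 = 24.2; r = 28.6 − 24.2 = 4.4
N=8: ŷ = -8 + 4.6·8 = 28.8; r = 25.4 − 28.8 = -3.4
N=9: ŷ = -8 + 4.6·9 = 33.4; r = 31 − 33.4 = -2.4
N=10: ŷ = -8 + 4.6·10 = 38; r = 40.4 − 38 = 2.4
Largest |r| is 4.4 at N = 7, residual 4.4.

r = 4.4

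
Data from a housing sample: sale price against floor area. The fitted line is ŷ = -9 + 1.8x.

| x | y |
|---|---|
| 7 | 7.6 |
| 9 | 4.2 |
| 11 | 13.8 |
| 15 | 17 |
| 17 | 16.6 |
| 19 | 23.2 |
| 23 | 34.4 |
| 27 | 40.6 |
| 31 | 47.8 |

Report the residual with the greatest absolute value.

x=7: ŷ = -9 + 1.8·7 = 3.6; r = 7.6 − 3.6 = 4
x=9: ŷ = -9 + 1.8·9 = 7.2; r = 4.2 − 7.2 = -3
x=11: ŷ = -9 + 1.8·11 = 10.8; r = 13.8 − 10.8 = 3
x=15: ŷ = -9 + 1.8·15 = 18; r = 17 − 18 = -1
x=17: ŷ = -9 + 1.8·17 = 21.6; r = 16.6 − 21.6 = -5
x=19: ŷ = -9 + 1.8·19 = 25.2; r = 23.2 − 25.2 = -2
x=23: ŷ = -9 + 1.8·23 = 32.4; r = 34.4 − 32.4 = 2
x=27: ŷ = -9 + 1.8·27 = 39.6; r = 40.6 − 39.6 = 1
x=31: ŷ = -9 + 1.8·31 = 46.8; r = 47.8 − 46.8 = 1
Largest |r| is 5 at x = 17, residual -5.

r = -5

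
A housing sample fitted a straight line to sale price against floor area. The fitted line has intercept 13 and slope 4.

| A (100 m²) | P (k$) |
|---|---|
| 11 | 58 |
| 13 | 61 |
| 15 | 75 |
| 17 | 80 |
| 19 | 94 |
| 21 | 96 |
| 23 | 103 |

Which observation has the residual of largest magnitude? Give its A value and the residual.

A=11: P̂ = 13 + 4·11 = 57; r = 58 − 57 = 1
A=13: P̂ = 13 + 4·13 = 65; r = 61 − 65 = -4
A=15: P̂ = 13 + 4·15 = 73; r = 75 − 73 = 2
A=17: P̂ = 13 + 4·17 = 81; r = 80 − 81 = -1
A=19: P̂ = 13 + 4·19 = 89; r = 94 − 89 = 5
A=21: P̂ = 13 + 4·21 = 97; r = 96 − 97 = -1
A=23: P̂ = 13 + 4·23 = 105; r = 103 − 105 = -2
Largest |r| is 5 at A = 19, residual 5.

A = 19, r = 5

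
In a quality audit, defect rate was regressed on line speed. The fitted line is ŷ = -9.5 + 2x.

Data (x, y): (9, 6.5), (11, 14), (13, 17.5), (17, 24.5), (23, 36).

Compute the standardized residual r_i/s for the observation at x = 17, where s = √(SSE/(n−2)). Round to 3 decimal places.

0.000

x=9: ŷ = -9.5 + 2·9 = 8.5; r = 6.5 − 8.5 = -2
x=11: ŷ = -9.5 + 2·11 = 12.5; r = 14 − 12.5 = 1.5
x=13: ŷ = -9.5 + 2·13 = 16.5; r = 17.5 − 16.5 = 1
x=17: ŷ = -9.5 + 2·17 = 24.5; r = 24.5 − 24.5 = 0
x=23: ŷ = -9.5 + 2·23 = 36.5; r = 36 − 36.5 = -0.5
SSE = 4 + 2.25 + 1 + 0 + 0.25 = 7.5
s = √(7.5/3) = 1.58114
r/s = 0 / 1.58114 = 0.000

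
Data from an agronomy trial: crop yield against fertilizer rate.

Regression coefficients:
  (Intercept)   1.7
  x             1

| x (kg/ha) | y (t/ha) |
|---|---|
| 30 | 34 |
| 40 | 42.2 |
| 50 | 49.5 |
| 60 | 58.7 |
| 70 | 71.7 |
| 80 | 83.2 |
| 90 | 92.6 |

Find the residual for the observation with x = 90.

ŷ = 1.7 + 90 = 91.7
r = 92.6 − 91.7 = 0.9

r = 0.9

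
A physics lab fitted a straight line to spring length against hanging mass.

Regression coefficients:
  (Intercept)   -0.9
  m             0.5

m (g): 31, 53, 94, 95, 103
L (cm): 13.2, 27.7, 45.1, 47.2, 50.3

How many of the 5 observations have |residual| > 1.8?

1

m=31: ŷ = -0.9 + 0.5·31 = 14.6; e = 13.2 − 14.6 = -1.4
m=53: ŷ = -0.9 + 0.5·53 = 25.6; e = 27.7 − 25.6 = 2.1
m=94: ŷ = -0.9 + 0.5·94 = 46.1; e = 45.1 − 46.1 = -1
m=95: ŷ = -0.9 + 0.5·95 = 46.6; e = 47.2 − 46.6 = 0.6
m=103: ŷ = -0.9 + 0.5·103 = 50.6; e = 50.3 − 50.6 = -0.3
|e| > 1.8: m=53 (|e|=2.1) → 1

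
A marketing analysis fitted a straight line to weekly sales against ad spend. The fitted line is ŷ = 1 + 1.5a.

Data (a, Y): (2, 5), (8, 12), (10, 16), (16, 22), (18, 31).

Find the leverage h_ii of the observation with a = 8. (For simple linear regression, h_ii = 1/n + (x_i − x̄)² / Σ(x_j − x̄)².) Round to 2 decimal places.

ā = (2 + 8 + 10 + 16 + 18)/5 = 10.8
Σ(a − ā)² = 77.44 + 7.84 + 0.64 + 27.04 + 51.84 = 164.8
h = 1/5 + (-2.8)²/164.8 = 0.2 + 0.0475728 = 0.25

h = 0.25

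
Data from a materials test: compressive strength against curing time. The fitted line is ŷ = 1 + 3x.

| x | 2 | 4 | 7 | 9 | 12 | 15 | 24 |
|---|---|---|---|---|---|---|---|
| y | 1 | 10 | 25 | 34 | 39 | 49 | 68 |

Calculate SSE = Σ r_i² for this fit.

x=2: ŷ = 1 + 3·2 = 7; r = 1 − 7 = -6
x=4: ŷ = 1 + 3·4 = 13; r = 10 − 13 = -3
x=7: ŷ = 1 + 3·7 = 22; r = 25 − 22 = 3
x=9: ŷ = 1 + 3·9 = 28; r = 34 − 28 = 6
x=12: ŷ = 1 + 3·12 = 37; r = 39 − 37 = 2
x=15: ŷ = 1 + 3·15 = 46; r = 49 − 46 = 3
x=24: ŷ = 1 + 3·24 = 73; r = 68 − 73 = -5
SSE = 36 + 9 + 9 + 36 + 4 + 9 + 25 = 128

SSE = 128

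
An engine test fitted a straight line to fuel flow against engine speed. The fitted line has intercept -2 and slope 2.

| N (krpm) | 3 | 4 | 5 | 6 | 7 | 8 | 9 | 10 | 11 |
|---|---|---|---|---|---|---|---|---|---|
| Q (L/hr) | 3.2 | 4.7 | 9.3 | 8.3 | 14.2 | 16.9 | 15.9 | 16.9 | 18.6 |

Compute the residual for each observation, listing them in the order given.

-0.8, -1.3, 1.3, -1.7, 2.2, 2.9, -0.1, -1.1, -1.4

N=3: Q̂ = -2 + 2·3 = 4; e = 3.2 − 4 = -0.8
N=4: Q̂ = -2 + 2·4 = 6; e = 4.7 − 6 = -1.3
N=5: Q̂ = -2 + 2·5 = 8; e = 9.3 − 8 = 1.3
N=6: Q̂ = -2 + 2·6 = 10; e = 8.3 − 10 = -1.7
N=7: Q̂ = -2 + 2·7 = 12; e = 14.2 − 12 = 2.2
N=8: Q̂ = -2 + 2·8 = 14; e = 16.9 − 14 = 2.9
N=9: Q̂ = -2 + 2·9 = 16; e = 15.9 − 16 = -0.1
N=10: Q̂ = -2 + 2·10 = 18; e = 16.9 − 18 = -1.1
N=11: Q̂ = -2 + 2·11 = 20; e = 18.6 − 20 = -1.4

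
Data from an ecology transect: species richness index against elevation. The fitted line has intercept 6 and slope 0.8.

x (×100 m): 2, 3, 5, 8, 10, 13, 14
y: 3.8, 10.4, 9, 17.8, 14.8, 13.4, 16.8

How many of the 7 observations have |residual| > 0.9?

5

x=2: ŷ = 6 + 0.8·2 = 7.6; e = 3.8 − 7.6 = -3.8
x=3: ŷ = 6 + 0.8·3 = 8.4; e = 10.4 − 8.4 = 2
x=5: ŷ = 6 + 0.8·5 = 10; e = 9 − 10 = -1
x=8: ŷ = 6 + 0.8·8 = 12.4; e = 17.8 − 12.4 = 5.4
x=10: ŷ = 6 + 0.8·10 = 14; e = 14.8 − 14 = 0.8
x=13: ŷ = 6 + 0.8·13 = 16.4; e = 13.4 − 16.4 = -3
x=14: ŷ = 6 + 0.8·14 = 17.2; e = 16.8 − 17.2 = -0.4
|e| > 0.9: x=2 (|e|=3.8), x=3 (|e|=2), x=5 (|e|=1), x=8 (|e|=5.4), x=13 (|e|=3) → 5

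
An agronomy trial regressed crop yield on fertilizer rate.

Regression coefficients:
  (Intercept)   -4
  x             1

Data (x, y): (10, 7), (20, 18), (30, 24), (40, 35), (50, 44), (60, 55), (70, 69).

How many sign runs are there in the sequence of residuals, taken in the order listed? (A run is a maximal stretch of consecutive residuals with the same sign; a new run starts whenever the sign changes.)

3 runs

x=10: ŷ = -4 + 10 = 6; r = 7 − 6 = 1
x=20: ŷ = -4 + 20 = 16; r = 18 − 16 = 2
x=30: ŷ = -4 + 30 = 26; r = 24 − 26 = -2
x=40: ŷ = -4 + 40 = 36; r = 35 − 36 = -1
x=50: ŷ = -4 + 50 = 46; r = 44 − 46 = -2
x=60: ŷ = -4 + 60 = 56; r = 55 − 56 = -1
x=70: ŷ = -4 + 70 = 66; r = 69 − 66 = 3
Signs: + + − − − − +
Runs: +×2, −×4, +×1 → 3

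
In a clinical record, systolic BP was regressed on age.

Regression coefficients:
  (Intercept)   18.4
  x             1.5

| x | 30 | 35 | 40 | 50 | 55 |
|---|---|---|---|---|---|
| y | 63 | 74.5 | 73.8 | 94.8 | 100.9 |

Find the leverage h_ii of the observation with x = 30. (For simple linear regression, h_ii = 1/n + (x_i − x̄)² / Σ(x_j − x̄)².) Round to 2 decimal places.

h = 0.53

x̄ = (30 + 35 + 40 + 50 + 55)/5 = 42
Σ(x − x̄)² = 144 + 49 + 4 + 64 + 169 = 430
h = 1/5 + (-12)²/430 = 0.2 + 0.334884 = 0.53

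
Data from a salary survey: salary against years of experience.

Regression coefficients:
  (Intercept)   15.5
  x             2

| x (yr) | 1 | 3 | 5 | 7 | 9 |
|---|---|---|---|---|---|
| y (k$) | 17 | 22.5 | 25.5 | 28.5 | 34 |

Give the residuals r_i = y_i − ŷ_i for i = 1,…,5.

-0.5, 1, 0, -1, 0.5

x=1: ŷ = 15.5 + 2·1 = 17.5; r = 17 − 17.5 = -0.5
x=3: ŷ = 15.5 + 2·3 = 21.5; r = 22.5 − 21.5 = 1
x=5: ŷ = 15.5 + 2·5 = 25.5; r = 25.5 − 25.5 = 0
x=7: ŷ = 15.5 + 2·7 = 29.5; r = 28.5 − 29.5 = -1
x=9: ŷ = 15.5 + 2·9 = 33.5; r = 34 − 33.5 = 0.5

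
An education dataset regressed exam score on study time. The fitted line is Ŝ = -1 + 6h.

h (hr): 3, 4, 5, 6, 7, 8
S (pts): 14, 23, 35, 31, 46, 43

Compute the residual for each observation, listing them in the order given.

h=3: Ŝ = -1 + 6·3 = 17; r = 14 − 17 = -3
h=4: Ŝ = -1 + 6·4 = 23; r = 23 − 23 = 0
h=5: Ŝ = -1 + 6·5 = 29; r = 35 − 29 = 6
h=6: Ŝ = -1 + 6·6 = 35; r = 31 − 35 = -4
h=7: Ŝ = -1 + 6·7 = 41; r = 46 − 41 = 5
h=8: Ŝ = -1 + 6·8 = 47; r = 43 − 47 = -4

-3, 0, 6, -4, 5, -4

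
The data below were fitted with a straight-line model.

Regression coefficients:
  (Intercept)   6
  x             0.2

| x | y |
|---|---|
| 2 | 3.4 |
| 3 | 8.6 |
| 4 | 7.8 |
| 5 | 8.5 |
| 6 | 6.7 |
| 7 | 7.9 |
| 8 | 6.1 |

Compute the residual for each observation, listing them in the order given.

-3, 2, 1, 1.5, -0.5, 0.5, -1.5

x=2: ŷ = 6 + 0.2·2 = 6.4; e = 3.4 − 6.4 = -3
x=3: ŷ = 6 + 0.2·3 = 6.6; e = 8.6 − 6.6 = 2
x=4: ŷ = 6 + 0.2·4 = 6.8; e = 7.8 − 6.8 = 1
x=5: ŷ = 6 + 0.2·5 = 7; e = 8.5 − 7 = 1.5
x=6: ŷ = 6 + 0.2·6 = 7.2; e = 6.7 − 7.2 = -0.5
x=7: ŷ = 6 + 0.2·7 = 7.4; e = 7.9 − 7.4 = 0.5
x=8: ŷ = 6 + 0.2·8 = 7.6; e = 6.1 − 7.6 = -1.5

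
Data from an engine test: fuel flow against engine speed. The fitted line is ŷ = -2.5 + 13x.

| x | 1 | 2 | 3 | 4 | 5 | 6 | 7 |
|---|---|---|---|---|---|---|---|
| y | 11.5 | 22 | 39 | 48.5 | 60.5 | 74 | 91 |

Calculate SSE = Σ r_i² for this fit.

SSE = 23

x=1: ŷ = -2.5 + 13·1 = 10.5; r = 11.5 − 10.5 = 1
x=2: ŷ = -2.5 + 13·2 = 23.5; r = 22 − 23.5 = -1.5
x=3: ŷ = -2.5 + 13·3 = 36.5; r = 39 − 36.5 = 2.5
x=4: ŷ = -2.5 + 13·4 = 49.5; r = 48.5 − 49.5 = -1
x=5: ŷ = -2.5 + 13·5 = 62.5; r = 60.5 − 62.5 = -2
x=6: ŷ = -2.5 + 13·6 = 75.5; r = 74 − 75.5 = -1.5
x=7: ŷ = -2.5 + 13·7 = 88.5; r = 91 − 88.5 = 2.5
SSE = 1 + 2.25 + 6.25 + 1 + 4 + 2.25 + 6.25 = 23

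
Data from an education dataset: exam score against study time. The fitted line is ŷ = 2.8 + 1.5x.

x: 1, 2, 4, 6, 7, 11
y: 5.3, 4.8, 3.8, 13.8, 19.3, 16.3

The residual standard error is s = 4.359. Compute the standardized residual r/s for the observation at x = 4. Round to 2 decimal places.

ŷ = 2.8 + 1.5·4 = 8.8
r = 3.8 − 8.8 = -5
r/s = -5 / 4.359 = -1.15

-1.15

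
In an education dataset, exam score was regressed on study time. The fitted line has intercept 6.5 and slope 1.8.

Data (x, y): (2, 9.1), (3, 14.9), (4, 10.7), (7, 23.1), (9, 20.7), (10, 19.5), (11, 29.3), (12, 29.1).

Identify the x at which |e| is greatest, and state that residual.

x=2: ŷ = 6.5 + 1.8·2 = 10.1; e = 9.1 − 10.1 = -1
x=3: ŷ = 6.5 + 1.8·3 = 11.9; e = 14.9 − 11.9 = 3
x=4: ŷ = 6.5 + 1.8·4 = 13.7; e = 10.7 − 13.7 = -3
x=7: ŷ = 6.5 + 1.8·7 = 19.1; e = 23.1 − 19.1 = 4
x=9: ŷ = 6.5 + 1.8·9 = 22.7; e = 20.7 − 22.7 = -2
x=10: ŷ = 6.5 + 1.8·10 = 24.5; e = 19.5 − 24.5 = -5
x=11: ŷ = 6.5 + 1.8·11 = 26.3; e = 29.3 − 26.3 = 3
x=12: ŷ = 6.5 + 1.8·12 = 28.1; e = 29.1 − 28.1 = 1
Largest |e| is 5 at x = 10, residual -5.

x = 10, e = -5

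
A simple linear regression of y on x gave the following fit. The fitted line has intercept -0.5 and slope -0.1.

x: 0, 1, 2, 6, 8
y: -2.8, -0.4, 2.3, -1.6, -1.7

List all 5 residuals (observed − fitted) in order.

-2.3, 0.2, 3, -0.5, -0.4

x=0: ŷ = -0.5 − 0.1·0 = -0.5; r = -2.8 − (-0.5) = -2.3
x=1: ŷ = -0.5 − 0.1·1 = -0.6; r = -0.4 − (-0.6) = 0.2
x=2: ŷ = -0.5 − 0.1·2 = -0.7; r = 2.3 − (-0.7) = 3
x=6: ŷ = -0.5 − 0.1·6 = -1.1; r = -1.6 − (-1.1) = -0.5
x=8: ŷ = -0.5 − 0.1·8 = -1.3; r = -1.7 − (-1.3) = -0.4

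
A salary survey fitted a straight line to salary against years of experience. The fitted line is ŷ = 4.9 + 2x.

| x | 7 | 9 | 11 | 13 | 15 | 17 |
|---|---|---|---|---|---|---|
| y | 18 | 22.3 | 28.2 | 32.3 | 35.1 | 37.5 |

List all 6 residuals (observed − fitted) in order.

x=7: ŷ = 4.9 + 2·7 = 18.9; e = 18 − 18.9 = -0.9
x=9: ŷ = 4.9 + 2·9 = 22.9; e = 22.3 − 22.9 = -0.6
x=11: ŷ = 4.9 + 2·11 = 26.9; e = 28.2 − 26.9 = 1.3
x=13: ŷ = 4.9 + 2·13 = 30.9; e = 32.3 − 30.9 = 1.4
x=15: ŷ = 4.9 + 2·15 = 34.9; e = 35.1 − 34.9 = 0.2
x=17: ŷ = 4.9 + 2·17 = 38.9; e = 37.5 − 38.9 = -1.4

-0.9, -0.6, 1.3, 1.4, 0.2, -1.4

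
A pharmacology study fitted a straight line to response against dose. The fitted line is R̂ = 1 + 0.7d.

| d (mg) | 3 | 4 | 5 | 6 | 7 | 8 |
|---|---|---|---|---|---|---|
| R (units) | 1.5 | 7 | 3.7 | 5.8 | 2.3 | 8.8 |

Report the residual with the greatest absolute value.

e = -3.6

d=3: R̂ = 1 + 0.7·3 = 3.1; e = 1.5 − 3.1 = -1.6
d=4: R̂ = 1 + 0.7·4 = 3.8; e = 7 − 3.8 = 3.2
d=5: R̂ = 1 + 0.7·5 = 4.5; e = 3.7 − 4.5 = -0.8
d=6: R̂ = 1 + 0.7·6 = 5.2; e = 5.8 − 5.2 = 0.6
d=7: R̂ = 1 + 0.7·7 = 5.9; e = 2.3 − 5.9 = -3.6
d=8: R̂ = 1 + 0.7·8 = 6.6; e = 8.8 − 6.6 = 2.2
Largest |e| is 3.6 at d = 7, residual -3.6.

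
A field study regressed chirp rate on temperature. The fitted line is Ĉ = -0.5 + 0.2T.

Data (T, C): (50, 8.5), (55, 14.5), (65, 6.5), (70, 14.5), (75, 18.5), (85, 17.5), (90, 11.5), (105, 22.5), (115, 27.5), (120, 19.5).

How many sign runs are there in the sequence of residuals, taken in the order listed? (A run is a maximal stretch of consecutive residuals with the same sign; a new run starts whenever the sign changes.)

7 runs

T=50: Ĉ = -0.5 + 0.2·50 = 9.5; e = 8.5 − 9.5 = -1
T=55: Ĉ = -0.5 + 0.2·55 = 10.5; e = 14.5 − 10.5 = 4
T=65: Ĉ = -0.5 + 0.2·65 = 12.5; e = 6.5 − 12.5 = -6
T=70: Ĉ = -0.5 + 0.2·70 = 13.5; e = 14.5 − 13.5 = 1
T=75: Ĉ = -0.5 + 0.2·75 = 14.5; e = 18.5 − 14.5 = 4
T=85: Ĉ = -0.5 + 0.2·85 = 16.5; e = 17.5 − 16.5 = 1
T=90: Ĉ = -0.5 + 0.2·90 = 17.5; e = 11.5 − 17.5 = -6
T=105: Ĉ = -0.5 + 0.2·105 = 20.5; e = 22.5 − 20.5 = 2
T=115: Ĉ = -0.5 + 0.2·115 = 22.5; e = 27.5 − 22.5 = 5
T=120: Ĉ = -0.5 + 0.2·120 = 23.5; e = 19.5 − 23.5 = -4
Signs: − + − + + + − + + −
Runs: −×1, +×1, −×1, +×3, −×1, +×2, −×1 → 7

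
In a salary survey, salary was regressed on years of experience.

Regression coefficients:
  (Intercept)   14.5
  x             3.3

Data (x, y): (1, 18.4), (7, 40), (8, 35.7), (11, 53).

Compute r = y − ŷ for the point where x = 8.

ŷ = 14.5 + 3.3·8 = 40.9
r = 35.7 − 40.9 = -5.2

r = -5.2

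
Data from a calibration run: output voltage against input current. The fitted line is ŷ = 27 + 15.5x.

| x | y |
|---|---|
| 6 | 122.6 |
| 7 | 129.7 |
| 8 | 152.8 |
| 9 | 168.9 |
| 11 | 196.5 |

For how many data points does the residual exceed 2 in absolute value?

x=6: ŷ = 27 + 15.5·6 = 120; r = 122.6 − 120 = 2.6
x=7: ŷ = 27 + 15.5·7 = 135.5; r = 129.7 − 135.5 = -5.8
x=8: ŷ = 27 + 15.5·8 = 151; r = 152.8 − 151 = 1.8
x=9: ŷ = 27 + 15.5·9 = 166.5; r = 168.9 − 166.5 = 2.4
x=11: ŷ = 27 + 15.5·11 = 197.5; r = 196.5 − 197.5 = -1
|r| > 2: x=6 (|r|=2.6), x=7 (|r|=5.8), x=9 (|r|=2.4) → 3

3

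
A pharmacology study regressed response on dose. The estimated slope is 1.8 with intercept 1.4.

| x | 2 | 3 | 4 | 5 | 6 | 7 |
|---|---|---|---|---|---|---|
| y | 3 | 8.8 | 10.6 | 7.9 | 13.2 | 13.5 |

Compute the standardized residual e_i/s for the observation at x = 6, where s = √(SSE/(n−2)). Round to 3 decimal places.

x=2: ŷ = 1.4 + 1.8·2 = 5; e = 3 − 5 = -2
x=3: ŷ = 1.4 + 1.8·3 = 6.8; e = 8.8 − 6.8 = 2
x=4: ŷ = 1.4 + 1.8·4 = 8.6; e = 10.6 − 8.6 = 2
x=5: ŷ = 1.4 + 1.8·5 = 10.4; e = 7.9 − 10.4 = -2.5
x=6: ŷ = 1.4 + 1.8·6 = 12.2; e = 13.2 − 12.2 = 1
x=7: ŷ = 1.4 + 1.8·7 = 14; e = 13.5 − 14 = -0.5
SSE = 4 + 4 + 4 + 6.25 + 1 + 0.25 = 19.5
s = √(19.5/4) = 2.20794
e/s = 1 / 2.20794 = 0.453

0.453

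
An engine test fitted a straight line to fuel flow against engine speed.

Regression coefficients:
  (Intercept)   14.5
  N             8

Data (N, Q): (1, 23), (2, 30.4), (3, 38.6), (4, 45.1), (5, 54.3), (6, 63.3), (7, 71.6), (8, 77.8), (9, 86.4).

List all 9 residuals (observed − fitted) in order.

N=1: Q̂ = 14.5 + 8·1 = 22.5; e = 23 − 22.5 = 0.5
N=2: Q̂ = 14.5 + 8·2 = 30.5; e = 30.4 − 30.5 = -0.1
N=3: Q̂ = 14.5 + 8·3 = 38.5; e = 38.6 − 38.5 = 0.1
N=4: Q̂ = 14.5 + 8·4 = 46.5; e = 45.1 − 46.5 = -1.4
N=5: Q̂ = 14.5 + 8·5 = 54.5; e = 54.3 − 54.5 = -0.2
N=6: Q̂ = 14.5 + 8·6 = 62.5; e = 63.3 − 62.5 = 0.8
N=7: Q̂ = 14.5 + 8·7 = 70.5; e = 71.6 − 70.5 = 1.1
N=8: Q̂ = 14.5 + 8·8 = 78.5; e = 77.8 − 78.5 = -0.7
N=9: Q̂ = 14.5 + 8·9 = 86.5; e = 86.4 − 86.5 = -0.1

0.5, -0.1, 0.1, -1.4, -0.2, 0.8, 1.1, -0.7, -0.1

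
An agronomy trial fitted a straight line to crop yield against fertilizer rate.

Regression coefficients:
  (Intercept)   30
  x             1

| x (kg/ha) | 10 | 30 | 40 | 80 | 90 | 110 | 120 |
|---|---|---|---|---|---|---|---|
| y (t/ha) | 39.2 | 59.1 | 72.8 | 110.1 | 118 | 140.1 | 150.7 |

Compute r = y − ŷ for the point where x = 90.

ŷ = 30 + 90 = 120
r = 118 − 120 = -2

r = -2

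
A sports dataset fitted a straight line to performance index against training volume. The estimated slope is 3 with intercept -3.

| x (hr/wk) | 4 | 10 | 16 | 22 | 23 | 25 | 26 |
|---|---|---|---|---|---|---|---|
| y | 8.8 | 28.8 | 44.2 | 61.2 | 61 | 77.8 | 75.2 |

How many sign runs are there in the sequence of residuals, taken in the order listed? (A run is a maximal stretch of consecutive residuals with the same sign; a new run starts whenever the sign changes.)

x=4: ŷ = -3 + 3·4 = 9; e = 8.8 − 9 = -0.2
x=10: ŷ = -3 + 3·10 = 27; e = 28.8 − 27 = 1.8
x=16: ŷ = -3 + 3·16 = 45; e = 44.2 − 45 = -0.8
x=22: ŷ = -3 + 3·22 = 63; e = 61.2 − 63 = -1.8
x=23: ŷ = -3 + 3·23 = 66; e = 61 − 66 = -5
x=25: ŷ = -3 + 3·25 = 72; e = 77.8 − 72 = 5.8
x=26: ŷ = -3 + 3·26 = 75; e = 75.2 − 75 = 0.2
Signs: − + − − − + +
Runs: −×1, +×1, −×3, +×2 → 4

4 runs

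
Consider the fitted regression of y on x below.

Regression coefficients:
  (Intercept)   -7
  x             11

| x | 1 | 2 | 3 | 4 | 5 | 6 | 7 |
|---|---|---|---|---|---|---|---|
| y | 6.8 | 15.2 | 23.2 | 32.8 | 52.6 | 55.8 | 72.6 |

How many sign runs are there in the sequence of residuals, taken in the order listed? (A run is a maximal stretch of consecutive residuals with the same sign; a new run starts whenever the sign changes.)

5 runs

x=1: ŷ = -7 + 11·1 = 4; r = 6.8 − 4 = 2.8
x=2: ŷ = -7 + 11·2 = 15; r = 15.2 − 15 = 0.2
x=3: ŷ = -7 + 11·3 = 26; r = 23.2 − 26 = -2.8
x=4: ŷ = -7 + 11·4 = 37; r = 32.8 − 37 = -4.2
x=5: ŷ = -7 + 11·5 = 48; r = 52.6 − 48 = 4.6
x=6: ŷ = -7 + 11·6 = 59; r = 55.8 − 59 = -3.2
x=7: ŷ = -7 + 11·7 = 70; r = 72.6 − 70 = 2.6
Signs: + + − − + − +
Runs: +×2, −×2, +×1, −×1, +×1 → 5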